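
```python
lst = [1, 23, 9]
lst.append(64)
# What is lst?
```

[1, 23, 9, 64]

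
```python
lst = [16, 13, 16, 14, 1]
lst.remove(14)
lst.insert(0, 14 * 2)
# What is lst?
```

After line 1: lst = [16, 13, 16, 14, 1]
After line 2 (remove first 14): lst = [16, 13, 16, 1]
After line 3 (insert 28 at index 0): lst = [28, 16, 13, 16, 1]

[28, 16, 13, 16, 1]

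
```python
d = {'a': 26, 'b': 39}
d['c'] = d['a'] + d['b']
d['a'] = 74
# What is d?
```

After line 1: d = {'a': 26, 'b': 39}
After line 2 (d['c'] = 26 + 39): d = {'a': 26, 'b': 39, 'c': 65}
After line 3: d = {'a': 74, 'b': 39, 'c': 65}

{'a': 74, 'b': 39, 'c': 65}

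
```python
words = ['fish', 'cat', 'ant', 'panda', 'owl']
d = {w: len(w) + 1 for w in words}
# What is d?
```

{'fish': 5, 'cat': 4, 'ant': 4, 'panda': 6, 'owl': 4}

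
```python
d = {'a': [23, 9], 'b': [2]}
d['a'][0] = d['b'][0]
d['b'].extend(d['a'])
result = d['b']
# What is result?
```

After line 1: d = {'a': [23, 9], 'b': [2]}
After line 2 (a[0] = b[0] = 2): d = {'a': [2, 9], 'b': [2]}
After line 3 (b.extend(a) appends [2, 9]): d = {'a': [2, 9], 'b': [2, 2, 9]}
After line 4: result = d['b'] = [2, 2, 9]

[2, 2, 9]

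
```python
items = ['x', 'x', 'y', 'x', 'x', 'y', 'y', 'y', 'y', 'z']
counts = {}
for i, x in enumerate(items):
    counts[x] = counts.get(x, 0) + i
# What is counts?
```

Initial: counts = {}, items = ['x', 'x', 'y', 'x', 'x', 'y', 'y', 'y', 'y', 'z']
i=0, x='x': counts = {'x': 0}
i=1, x='x': counts = {'x': 1}
i=2, x='y': counts = {'x': 1, 'y': 2}
i=3, x='x': counts = {'x': 4, 'y': 2}
i=4, x='x': counts = {'x': 8, 'y': 2}
i=5, x='y': counts = {'x': 8, 'y': 7}
i=6, x='y': counts = {'x': 8, 'y': 13}
i=7, x='y': counts = {'x': 8, 'y': 20}
i=8, x='y': counts = {'x': 8, 'y': 28}
i=9, x='z': counts = {'x': 8, 'y': 28, 'z': 9}

{'x': 8, 'y': 28, 'z': 9}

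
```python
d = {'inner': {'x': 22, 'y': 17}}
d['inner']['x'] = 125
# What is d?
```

After line 1: d = {'inner': {'x': 22, 'y': 17}}
After line 2 (inner x overwritten): d = {'inner': {'x': 125, 'y': 17}}

{'inner': {'x': 125, 'y': 17}}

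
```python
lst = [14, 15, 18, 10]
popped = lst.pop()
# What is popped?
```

10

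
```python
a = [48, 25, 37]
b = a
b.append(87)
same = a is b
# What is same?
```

After line 1: a = [48, 25, 37]
After line 2 (b = a is an alias, same object): a = [48, 25, 37], b = [48, 25, 37]
After line 3 (b.append mutates the shared list): a = [48, 25, 37, 87], b = [48, 25, 37, 87]
After line 4 (same = a is b; same object -> True): same = True

True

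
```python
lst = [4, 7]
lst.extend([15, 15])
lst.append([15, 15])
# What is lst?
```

After line 1: lst = [4, 7]
After line 2 (extend unpacks [15, 15]): lst = [4, 7, 15, 15]
After line 3 (append adds [15, 15] as single element): lst = [4, 7, 15, 15, [15, 15]]

[4, 7, 15, 15, [15, 15]]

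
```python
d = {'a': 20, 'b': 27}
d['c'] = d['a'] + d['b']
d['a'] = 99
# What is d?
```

After line 1: d = {'a': 20, 'b': 27}
After line 2 (d['c'] = 20 + 27): d = {'a': 20, 'b': 27, 'c': 47}
After line 3: d = {'a': 99, 'b': 27, 'c': 47}

{'a': 99, 'b': 27, 'c': 47}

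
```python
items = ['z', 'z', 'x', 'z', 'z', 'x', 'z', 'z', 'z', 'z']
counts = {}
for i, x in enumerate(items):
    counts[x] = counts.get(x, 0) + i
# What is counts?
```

Initial: counts = {}, items = ['z', 'z', 'x', 'z', 'z', 'x', 'z', 'z', 'z', 'z']
i=0, x='z': counts = {'z': 0}
i=1, x='z': counts = {'z': 1}
i=2, x='x': counts = {'z': 1, 'x': 2}
i=3, x='z': counts = {'z': 4, 'x': 2}
i=4, x='z': counts = {'z': 8, 'x': 2}
i=5, x='x': counts = {'z': 8, 'x': 7}
i=6, x='z': counts = {'z': 14, 'x': 7}
i=7, x='z': counts = {'z': 21, 'x': 7}
i=8, x='z': counts = {'z': 29, 'x': 7}
i=9, x='z': counts = {'z': 38, 'x': 7}

{'z': 38, 'x': 7}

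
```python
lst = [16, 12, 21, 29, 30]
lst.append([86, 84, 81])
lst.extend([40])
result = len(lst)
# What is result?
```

After line 1: lst = [16, 12, 21, 29, 30]
After line 2 (append adds [86, 84, 81] as single element): lst = [16, 12, 21, 29, 30, [86, 84, 81]]
After line 3 (extend unpacks [40], adds 40): lst = [16, 12, 21, 29, 30, [86, 84, 81], 40]
After line 4: result = len(lst) = 7

7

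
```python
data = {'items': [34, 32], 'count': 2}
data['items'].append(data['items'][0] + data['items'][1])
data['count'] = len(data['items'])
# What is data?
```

After line 1: data = {'items': [34, 32], 'count': 2}
After line 2 (append 34 + 32 = 66): data = {'items': [34, 32, 66], 'count': 2}
After line 3 (count = len(items) = 3): data = {'items': [34, 32, 66], 'count': 3}

{'items': [34, 32, 66], 'count': 3}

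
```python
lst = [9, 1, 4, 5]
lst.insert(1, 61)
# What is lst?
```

[9, 61, 1, 4, 5]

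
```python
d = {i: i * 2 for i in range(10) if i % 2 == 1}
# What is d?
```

{1: 2, 3: 6, 5: 10, 7: 14, 9: 18}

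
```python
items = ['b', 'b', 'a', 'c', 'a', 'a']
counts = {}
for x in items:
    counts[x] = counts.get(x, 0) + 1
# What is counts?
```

Initial: counts = {}, items = ['b', 'b', 'a', 'c', 'a', 'a']
See 'b': counts = {'b': 1}
See 'b': counts = {'b': 2}
See 'a': counts = {'b': 2, 'a': 1}
See 'c': counts = {'b': 2, 'a': 1, 'c': 1}
See 'a': counts = {'b': 2, 'a': 2, 'c': 1}
See 'a': counts = {'b': 2, 'a': 3, 'c': 1}

{'b': 2, 'a': 3, 'c': 1}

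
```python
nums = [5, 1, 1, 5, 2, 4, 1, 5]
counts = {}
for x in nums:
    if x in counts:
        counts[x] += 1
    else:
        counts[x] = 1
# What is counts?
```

Initial: counts = {}, nums = [5, 1, 1, 5, 2, 4, 1, 5]
See 5: counts = {5: 1}
See 1: counts = {5: 1, 1: 1}
See 1: counts = {5: 1, 1: 2}
See 5: counts = {5: 2, 1: 2}
See 2: counts = {5: 2, 1: 2, 2: 1}
See 4: counts = {5: 2, 1: 2, 2: 1, 4: 1}
See 1: counts = {5: 2, 1: 3, 2: 1, 4: 1}
See 5: counts = {5: 3, 1: 3, 2: 1, 4: 1}

{5: 3, 1: 3, 2: 1, 4: 1}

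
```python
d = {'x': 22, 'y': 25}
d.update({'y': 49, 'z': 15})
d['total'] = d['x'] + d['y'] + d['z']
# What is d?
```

After line 1: d = {'x': 22, 'y': 25}
After line 2 (y overwritten, z added): d = {'x': 22, 'y': 49, 'z': 15}
After line 3 (total = 22 + 49 + 15 = 86): d = {'x': 22, 'y': 49, 'z': 15, 'total': 86}

{'x': 22, 'y': 49, 'z': 15, 'total': 86}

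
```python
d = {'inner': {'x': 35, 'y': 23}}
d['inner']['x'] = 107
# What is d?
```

After line 1: d = {'inner': {'x': 35, 'y': 23}}
After line 2 (inner x overwritten): d = {'inner': {'x': 107, 'y': 23}}

{'inner': {'x': 107, 'y': 23}}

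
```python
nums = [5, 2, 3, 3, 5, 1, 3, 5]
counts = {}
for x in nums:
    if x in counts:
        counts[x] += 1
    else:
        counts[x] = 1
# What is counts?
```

Initial: counts = {}, nums = [5, 2, 3, 3, 5, 1, 3, 5]
See 5: counts = {5: 1}
See 2: counts = {5: 1, 2: 1}
See 3: counts = {5: 1, 2: 1, 3: 1}
See 3: counts = {5: 1, 2: 1, 3: 2}
See 5: counts = {5: 2, 2: 1, 3: 2}
See 1: counts = {5: 2, 2: 1, 3: 2, 1: 1}
See 3: counts = {5: 2, 2: 1, 3: 3, 1: 1}
See 5: counts = {5: 3, 2: 1, 3: 3, 1: 1}

{5: 3, 2: 1, 3: 3, 1: 1}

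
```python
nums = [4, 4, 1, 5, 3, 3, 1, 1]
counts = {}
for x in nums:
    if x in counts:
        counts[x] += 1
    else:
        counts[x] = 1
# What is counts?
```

Initial: counts = {}, nums = [4, 4, 1, 5, 3, 3, 1, 1]
See 4: counts = {4: 1}
See 4: counts = {4: 2}
See 1: counts = {4: 2, 1: 1}
See 5: counts = {4: 2, 1: 1, 5: 1}
See 3: counts = {4: 2, 1: 1, 5: 1, 3: 1}
See 3: counts = {4: 2, 1: 1, 5: 1, 3: 2}
See 1: counts = {4: 2, 1: 2, 5: 1, 3: 2}
See 1: counts = {4: 2, 1: 3, 5: 1, 3: 2}

{4: 2, 1: 3, 5: 1, 3: 2}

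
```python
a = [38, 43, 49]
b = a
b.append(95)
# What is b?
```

After line 1: a = [38, 43, 49]
After line 2 (b = a is an alias, same object): a = [38, 43, 49], b = [38, 43, 49]
After line 3 (b.append mutates the shared list): a = [38, 43, 49, 95], b = [38, 43, 49, 95]

[38, 43, 49, 95]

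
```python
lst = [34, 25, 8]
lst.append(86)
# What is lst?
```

[34, 25, 8, 86]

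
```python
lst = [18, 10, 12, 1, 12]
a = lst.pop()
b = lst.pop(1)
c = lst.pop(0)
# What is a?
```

After line 1: lst = [18, 10, 12, 1, 12]
After line 2 (pop() -> a = 12): lst = [18, 10, 12, 1]
After line 3 (pop(1) -> b = 10): lst = [18, 12, 1]
After line 4 (pop(0) -> c = 18): lst = [12, 1]

12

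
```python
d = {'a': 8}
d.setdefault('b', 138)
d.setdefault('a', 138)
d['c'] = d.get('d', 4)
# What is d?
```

After line 1: d = {'a': 8}
After line 2 (setdefault adds 'b'=138): d = {'a': 8, 'b': 138}
After line 3 (setdefault 'a' no-op, already exists): d = {'a': 8, 'b': 138}
After line 4 (get('d', 4) returns default since 'd' not in d): d = {'a': 8, 'b': 138, 'c': 4}

{'a': 8, 'b': 138, 'c': 4}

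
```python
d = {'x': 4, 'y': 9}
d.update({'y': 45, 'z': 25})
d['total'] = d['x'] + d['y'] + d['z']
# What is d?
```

After line 1: d = {'x': 4, 'y': 9}
After line 2 (y overwritten, z added): d = {'x': 4, 'y': 45, 'z': 25}
After line 3 (total = 4 + 45 + 25 = 74): d = {'x': 4, 'y': 45, 'z': 25, 'total': 74}

{'x': 4, 'y': 45, 'z': 25, 'total': 74}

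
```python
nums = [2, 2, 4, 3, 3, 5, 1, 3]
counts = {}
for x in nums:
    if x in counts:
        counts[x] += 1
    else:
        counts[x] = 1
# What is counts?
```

Initial: counts = {}, nums = [2, 2, 4, 3, 3, 5, 1, 3]
See 2: counts = {2: 1}
See 2: counts = {2: 2}
See 4: counts = {2: 2, 4: 1}
See 3: counts = {2: 2, 4: 1, 3: 1}
See 3: counts = {2: 2, 4: 1, 3: 2}
See 5: counts = {2: 2, 4: 1, 3: 2, 5: 1}
See 1: counts = {2: 2, 4: 1, 3: 2, 5: 1, 1: 1}
See 3: counts = {2: 2, 4: 1, 3: 3, 5: 1, 1: 1}

{2: 2, 4: 1, 3: 3, 5: 1, 1: 1}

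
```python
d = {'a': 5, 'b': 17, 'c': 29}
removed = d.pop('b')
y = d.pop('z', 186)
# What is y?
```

After line 1: d = {'a': 5, 'b': 17, 'c': 29}
After line 2 (pop 'b' returns 17): d = {'a': 5, 'c': 29}, removed = 17
After line 3 (pop 'z' missing, returns default 186): d = {'a': 5, 'c': 29}, y = 186

186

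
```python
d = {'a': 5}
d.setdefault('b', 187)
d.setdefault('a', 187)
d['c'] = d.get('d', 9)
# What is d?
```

After line 1: d = {'a': 5}
After line 2 (setdefault adds 'b'=187): d = {'a': 5, 'b': 187}
After line 3 (setdefault 'a' no-op, already exists): d = {'a': 5, 'b': 187}
After line 4 (get('d', 9) returns default since 'd' not in d): d = {'a': 5, 'b': 187, 'c': 9}

{'a': 5, 'b': 187, 'c': 9}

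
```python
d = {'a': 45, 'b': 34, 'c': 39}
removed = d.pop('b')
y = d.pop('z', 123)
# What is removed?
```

After line 1: d = {'a': 45, 'b': 34, 'c': 39}
After line 2 (pop 'b' returns 34): d = {'a': 45, 'c': 39}, removed = 34
After line 3 (pop 'z' missing, returns default 123): d = {'a': 45, 'c': 39}, y = 123

34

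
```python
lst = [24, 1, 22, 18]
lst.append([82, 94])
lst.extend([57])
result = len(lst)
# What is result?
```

After line 1: lst = [24, 1, 22, 18]
After line 2 (append adds [82, 94] as single element): lst = [24, 1, 22, 18, [82, 94]]
After line 3 (extend unpacks [57], adds 57): lst = [24, 1, 22, 18, [82, 94], 57]
After line 4: result = len(lst) = 6

6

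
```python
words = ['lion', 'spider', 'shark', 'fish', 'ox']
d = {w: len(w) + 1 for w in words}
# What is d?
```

{'lion': 5, 'spider': 7, 'shark': 6, 'fish': 5, 'ox': 3}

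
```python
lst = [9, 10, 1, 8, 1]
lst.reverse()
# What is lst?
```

[1, 8, 1, 10, 9]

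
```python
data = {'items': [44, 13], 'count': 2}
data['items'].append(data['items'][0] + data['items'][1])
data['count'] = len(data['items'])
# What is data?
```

After line 1: data = {'items': [44, 13], 'count': 2}
After line 2 (append 44 + 13 = 57): data = {'items': [44, 13, 57], 'count': 2}
After line 3 (count = len(items) = 3): data = {'items': [44, 13, 57], 'count': 3}

{'items': [44, 13, 57], 'count': 3}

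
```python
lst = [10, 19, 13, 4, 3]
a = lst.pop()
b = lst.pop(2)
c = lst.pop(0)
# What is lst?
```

After line 1: lst = [10, 19, 13, 4, 3]
After line 2 (pop() -> a = 3): lst = [10, 19, 13, 4]
After line 3 (pop(2) -> b = 13): lst = [10, 19, 4]
After line 4 (pop(0) -> c = 10): lst = [19, 4]

[19, 4]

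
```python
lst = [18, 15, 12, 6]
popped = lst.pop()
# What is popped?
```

6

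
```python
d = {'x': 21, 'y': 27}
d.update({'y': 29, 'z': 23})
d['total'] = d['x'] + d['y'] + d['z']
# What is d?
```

After line 1: d = {'x': 21, 'y': 27}
After line 2 (y overwritten, z added): d = {'x': 21, 'y': 29, 'z': 23}
After line 3 (total = 21 + 29 + 23 = 73): d = {'x': 21, 'y': 29, 'z': 23, 'total': 73}

{'x': 21, 'y': 29, 'z': 23, 'total': 73}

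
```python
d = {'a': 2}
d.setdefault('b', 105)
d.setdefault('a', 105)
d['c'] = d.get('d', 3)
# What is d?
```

After line 1: d = {'a': 2}
After line 2 (setdefault adds 'b'=105): d = {'a': 2, 'b': 105}
After line 3 (setdefault 'a' no-op, already exists): d = {'a': 2, 'b': 105}
After line 4 (get('d', 3) returns default since 'd' not in d): d = {'a': 2, 'b': 105, 'c': 3}

{'a': 2, 'b': 105, 'c': 3}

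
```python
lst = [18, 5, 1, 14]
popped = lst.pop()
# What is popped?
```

14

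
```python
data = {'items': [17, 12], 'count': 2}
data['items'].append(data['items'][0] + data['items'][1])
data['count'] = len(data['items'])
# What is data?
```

After line 1: data = {'items': [17, 12], 'count': 2}
After line 2 (append 17 + 12 = 29): data = {'items': [17, 12, 29], 'count': 2}
After line 3 (count = len(items) = 3): data = {'items': [17, 12, 29], 'count': 3}

{'items': [17, 12, 29], 'count': 3}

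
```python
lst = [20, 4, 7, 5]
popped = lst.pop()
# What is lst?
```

[20, 4, 7]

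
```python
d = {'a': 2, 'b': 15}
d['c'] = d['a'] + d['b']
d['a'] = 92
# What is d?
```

After line 1: d = {'a': 2, 'b': 15}
After line 2 (d['c'] = 2 + 15): d = {'a': 2, 'b': 15, 'c': 17}
After line 3: d = {'a': 92, 'b': 15, 'c': 17}

{'a': 92, 'b': 15, 'c': 17}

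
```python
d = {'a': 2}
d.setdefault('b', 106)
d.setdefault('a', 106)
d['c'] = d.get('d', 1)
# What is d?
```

After line 1: d = {'a': 2}
After line 2 (setdefault adds 'b'=106): d = {'a': 2, 'b': 106}
After line 3 (setdefault 'a' no-op, already exists): d = {'a': 2, 'b': 106}
After line 4 (get('d', 1) returns default since 'd' not in d): d = {'a': 2, 'b': 106, 'c': 1}

{'a': 2, 'b': 106, 'c': 1}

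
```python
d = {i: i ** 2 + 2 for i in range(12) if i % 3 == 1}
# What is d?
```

{1: 3, 4: 18, 7: 51, 10: 102}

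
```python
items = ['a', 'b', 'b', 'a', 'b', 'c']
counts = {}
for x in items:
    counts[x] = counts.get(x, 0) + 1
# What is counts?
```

Initial: counts = {}, items = ['a', 'b', 'b', 'a', 'b', 'c']
See 'a': counts = {'a': 1}
See 'b': counts = {'a': 1, 'b': 1}
See 'b': counts = {'a': 1, 'b': 2}
See 'a': counts = {'a': 2, 'b': 2}
See 'b': counts = {'a': 2, 'b': 3}
See 'c': counts = {'a': 2, 'b': 3, 'c': 1}

{'a': 2, 'b': 3, 'c': 1}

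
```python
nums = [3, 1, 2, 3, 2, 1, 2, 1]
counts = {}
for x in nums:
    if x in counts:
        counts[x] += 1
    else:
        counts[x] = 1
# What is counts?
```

Initial: counts = {}, nums = [3, 1, 2, 3, 2, 1, 2, 1]
See 3: counts = {3: 1}
See 1: counts = {3: 1, 1: 1}
See 2: counts = {3: 1, 1: 1, 2: 1}
See 3: counts = {3: 2, 1: 1, 2: 1}
See 2: counts = {3: 2, 1: 1, 2: 2}
See 1: counts = {3: 2, 1: 2, 2: 2}
See 2: counts = {3: 2, 1: 2, 2: 3}
See 1: counts = {3: 2, 1: 3, 2: 3}

{3: 2, 1: 3, 2: 3}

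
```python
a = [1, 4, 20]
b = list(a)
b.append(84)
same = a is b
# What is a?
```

After line 1: a = [1, 4, 20]
After line 2 (b = list(a) is a shallow copy, new object): a = [1, 4, 20], b = [1, 4, 20]
After line 3 (append only mutates b): a = [1, 4, 20], b = [1, 4, 20, 84]
After line 4 (same = a is b; different objects -> False): same = False

[1, 4, 20]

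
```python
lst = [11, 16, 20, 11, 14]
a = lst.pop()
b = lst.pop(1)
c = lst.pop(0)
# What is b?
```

After line 1: lst = [11, 16, 20, 11, 14]
After line 2 (pop() -> a = 14): lst = [11, 16, 20, 11]
After line 3 (pop(1) -> b = 16): lst = [11, 20, 11]
After line 4 (pop(0) -> c = 11): lst = [20, 11]

16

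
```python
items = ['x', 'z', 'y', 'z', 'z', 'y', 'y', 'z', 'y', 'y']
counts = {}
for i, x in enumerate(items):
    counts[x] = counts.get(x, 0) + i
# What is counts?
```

Initial: counts = {}, items = ['x', 'z', 'y', 'z', 'z', 'y', 'y', 'z', 'y', 'y']
i=0, x='x': counts = {'x': 0}
i=1, x='z': counts = {'x': 0, 'z': 1}
i=2, x='y': counts = {'x': 0, 'z': 1, 'y': 2}
i=3, x='z': counts = {'x': 0, 'z': 4, 'y': 2}
i=4, x='z': counts = {'x': 0, 'z': 8, 'y': 2}
i=5, x='y': counts = {'x': 0, 'z': 8, 'y': 7}
i=6, x='y': counts = {'x': 0, 'z': 8, 'y': 13}
i=7, x='z': counts = {'x': 0, 'z': 15, 'y': 13}
i=8, x='y': counts = {'x': 0, 'z': 15, 'y': 21}
i=9, x='y': counts = {'x': 0, 'z': 15, 'y': 30}

{'x': 0, 'z': 15, 'y': 30}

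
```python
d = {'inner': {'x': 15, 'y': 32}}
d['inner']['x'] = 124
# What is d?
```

After line 1: d = {'inner': {'x': 15, 'y': 32}}
After line 2 (inner x overwritten): d = {'inner': {'x': 124, 'y': 32}}

{'inner': {'x': 124, 'y': 32}}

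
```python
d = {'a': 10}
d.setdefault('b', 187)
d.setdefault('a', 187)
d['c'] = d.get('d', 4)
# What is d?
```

After line 1: d = {'a': 10}
After line 2 (setdefault adds 'b'=187): d = {'a': 10, 'b': 187}
After line 3 (setdefault 'a' no-op, already exists): d = {'a': 10, 'b': 187}
After line 4 (get('d', 4) returns default since 'd' not in d): d = {'a': 10, 'b': 187, 'c': 4}

{'a': 10, 'b': 187, 'c': 4}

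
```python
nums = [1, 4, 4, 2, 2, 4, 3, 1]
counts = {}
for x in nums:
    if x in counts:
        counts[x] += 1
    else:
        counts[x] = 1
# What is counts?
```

Initial: counts = {}, nums = [1, 4, 4, 2, 2, 4, 3, 1]
See 1: counts = {1: 1}
See 4: counts = {1: 1, 4: 1}
See 4: counts = {1: 1, 4: 2}
See 2: counts = {1: 1, 4: 2, 2: 1}
See 2: counts = {1: 1, 4: 2, 2: 2}
See 4: counts = {1: 1, 4: 3, 2: 2}
See 3: counts = {1: 1, 4: 3, 2: 2, 3: 1}
See 1: counts = {1: 2, 4: 3, 2: 2, 3: 1}

{1: 2, 4: 3, 2: 2, 3: 1}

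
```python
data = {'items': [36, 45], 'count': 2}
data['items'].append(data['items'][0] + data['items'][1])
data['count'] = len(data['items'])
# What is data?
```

After line 1: data = {'items': [36, 45], 'count': 2}
After line 2 (append 36 + 45 = 81): data = {'items': [36, 45, 81], 'count': 2}
After line 3 (count = len(items) = 3): data = {'items': [36, 45, 81], 'count': 3}

{'items': [36, 45, 81], 'count': 3}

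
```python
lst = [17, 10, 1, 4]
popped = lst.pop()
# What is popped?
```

4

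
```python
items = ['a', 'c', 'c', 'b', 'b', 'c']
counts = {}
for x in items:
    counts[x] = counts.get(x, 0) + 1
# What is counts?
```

Initial: counts = {}, items = ['a', 'c', 'c', 'b', 'b', 'c']
See 'a': counts = {'a': 1}
See 'c': counts = {'a': 1, 'c': 1}
See 'c': counts = {'a': 1, 'c': 2}
See 'b': counts = {'a': 1, 'c': 2, 'b': 1}
See 'b': counts = {'a': 1, 'c': 2, 'b': 2}
See 'c': counts = {'a': 1, 'c': 3, 'b': 2}

{'a': 1, 'c': 3, 'b': 2}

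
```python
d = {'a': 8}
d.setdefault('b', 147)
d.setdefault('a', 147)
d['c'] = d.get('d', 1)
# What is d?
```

After line 1: d = {'a': 8}
After line 2 (setdefault adds 'b'=147): d = {'a': 8, 'b': 147}
After line 3 (setdefault 'a' no-op, already exists): d = {'a': 8, 'b': 147}
After line 4 (get('d', 1) returns default since 'd' not in d): d = {'a': 8, 'b': 147, 'c': 1}

{'a': 8, 'b': 147, 'c': 1}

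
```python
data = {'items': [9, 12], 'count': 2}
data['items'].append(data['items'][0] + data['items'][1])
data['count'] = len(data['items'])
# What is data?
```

After line 1: data = {'items': [9, 12], 'count': 2}
After line 2 (append 9 + 12 = 21): data = {'items': [9, 12, 21], 'count': 2}
After line 3 (count = len(items) = 3): data = {'items': [9, 12, 21], 'count': 3}

{'items': [9, 12, 21], 'count': 3}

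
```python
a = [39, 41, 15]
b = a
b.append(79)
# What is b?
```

After line 1: a = [39, 41, 15]
After line 2 (b = a is an alias, same object): a = [39, 41, 15], b = [39, 41, 15]
After line 3 (b.append mutates the shared list): a = [39, 41, 15, 79], b = [39, 41, 15, 79]

[39, 41, 15, 79]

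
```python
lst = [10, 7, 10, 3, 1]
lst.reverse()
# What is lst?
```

[1, 3, 10, 7, 10]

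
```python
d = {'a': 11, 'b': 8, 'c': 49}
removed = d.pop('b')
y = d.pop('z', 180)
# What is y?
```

After line 1: d = {'a': 11, 'b': 8, 'c': 49}
After line 2 (pop 'b' returns 8): d = {'a': 11, 'c': 49}, removed = 8
After line 3 (pop 'z' missing, returns default 180): d = {'a': 11, 'c': 49}, y = 180

180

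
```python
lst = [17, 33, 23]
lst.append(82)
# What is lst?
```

[17, 33, 23, 82]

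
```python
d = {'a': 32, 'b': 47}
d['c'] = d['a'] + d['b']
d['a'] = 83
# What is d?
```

After line 1: d = {'a': 32, 'b': 47}
After line 2 (d['c'] = 32 + 47): d = {'a': 32, 'b': 47, 'c': 79}
After line 3: d = {'a': 83, 'b': 47, 'c': 79}

{'a': 83, 'b': 47, 'c': 79}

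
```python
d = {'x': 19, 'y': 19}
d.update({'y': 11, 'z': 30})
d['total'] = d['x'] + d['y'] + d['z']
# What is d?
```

After line 1: d = {'x': 19, 'y': 19}
After line 2 (y overwritten, z added): d = {'x': 19, 'y': 11, 'z': 30}
After line 3 (total = 19 + 11 + 30 = 60): d = {'x': 19, 'y': 11, 'z': 30, 'total': 60}

{'x': 19, 'y': 11, 'z': 30, 'total': 60}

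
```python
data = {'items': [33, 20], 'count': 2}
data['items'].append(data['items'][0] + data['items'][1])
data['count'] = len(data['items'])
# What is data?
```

After line 1: data = {'items': [33, 20], 'count': 2}
After line 2 (append 33 + 20 = 53): data = {'items': [33, 20, 53], 'count': 2}
After line 3 (count = len(items) = 3): data = {'items': [33, 20, 53], 'count': 3}

{'items': [33, 20, 53], 'count': 3}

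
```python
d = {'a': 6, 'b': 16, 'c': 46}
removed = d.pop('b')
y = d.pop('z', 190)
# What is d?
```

After line 1: d = {'a': 6, 'b': 16, 'c': 46}
After line 2 (pop 'b' returns 16): d = {'a': 6, 'c': 46}, removed = 16
After line 3 (pop 'z' missing, returns default 190): d = {'a': 6, 'c': 46}, y = 190

{'a': 6, 'c': 46}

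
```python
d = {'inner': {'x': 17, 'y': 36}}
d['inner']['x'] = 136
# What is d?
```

After line 1: d = {'inner': {'x': 17, 'y': 36}}
After line 2 (inner x overwritten): d = {'inner': {'x': 136, 'y': 36}}

{'inner': {'x': 136, 'y': 36}}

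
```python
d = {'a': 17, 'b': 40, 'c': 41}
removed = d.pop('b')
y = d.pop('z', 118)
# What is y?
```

After line 1: d = {'a': 17, 'b': 40, 'c': 41}
After line 2 (pop 'b' returns 40): d = {'a': 17, 'c': 41}, removed = 40
After line 3 (pop 'z' missing, returns default 118): d = {'a': 17, 'c': 41}, y = 118

118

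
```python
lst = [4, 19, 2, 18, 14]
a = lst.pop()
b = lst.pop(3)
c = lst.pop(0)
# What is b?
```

After line 1: lst = [4, 19, 2, 18, 14]
After line 2 (pop() -> a = 14): lst = [4, 19, 2, 18]
After line 3 (pop(3) -> b = 18): lst = [4, 19, 2]
After line 4 (pop(0) -> c = 4): lst = [19, 2]

18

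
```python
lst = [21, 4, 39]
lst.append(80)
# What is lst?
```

[21, 4, 39, 80]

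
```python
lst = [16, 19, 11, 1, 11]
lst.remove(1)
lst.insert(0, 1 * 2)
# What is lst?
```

After line 1: lst = [16, 19, 11, 1, 11]
After line 2 (remove first 1): lst = [16, 19, 11, 11]
After line 3 (insert 2 at index 0): lst = [2, 16, 19, 11, 11]

[2, 16, 19, 11, 11]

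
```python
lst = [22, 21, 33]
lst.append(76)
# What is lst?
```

[22, 21, 33, 76]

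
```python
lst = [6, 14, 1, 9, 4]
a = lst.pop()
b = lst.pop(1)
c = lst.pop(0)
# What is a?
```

After line 1: lst = [6, 14, 1, 9, 4]
After line 2 (pop() -> a = 4): lst = [6, 14, 1, 9]
After line 3 (pop(1) -> b = 14): lst = [6, 1, 9]
After line 4 (pop(0) -> c = 6): lst = [1, 9]

4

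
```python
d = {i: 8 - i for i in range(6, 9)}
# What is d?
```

{6: 2, 7: 1, 8: 0}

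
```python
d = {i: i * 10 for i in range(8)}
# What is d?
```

{0: 0, 1: 10, 2: 20, 3: 30, 4: 40, 5: 50, 6: 60, 7: 70}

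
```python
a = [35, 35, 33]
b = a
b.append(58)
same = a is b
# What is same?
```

After line 1: a = [35, 35, 33]
After line 2 (b = a is an alias, same object): a = [35, 35, 33], b = [35, 35, 33]
After line 3 (b.append mutates the shared list): a = [35, 35, 33, 58], b = [35, 35, 33, 58]
After line 4 (same = a is b; same object -> True): same = True

True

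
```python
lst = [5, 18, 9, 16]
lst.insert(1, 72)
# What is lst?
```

[5, 72, 18, 9, 16]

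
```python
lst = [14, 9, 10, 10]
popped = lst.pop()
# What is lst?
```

[14, 9, 10]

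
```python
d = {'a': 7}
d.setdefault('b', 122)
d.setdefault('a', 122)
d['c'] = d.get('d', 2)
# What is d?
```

After line 1: d = {'a': 7}
After line 2 (setdefault adds 'b'=122): d = {'a': 7, 'b': 122}
After line 3 (setdefault 'a' no-op, already exists): d = {'a': 7, 'b': 122}
After line 4 (get('d', 2) returns default since 'd' not in d): d = {'a': 7, 'b': 122, 'c': 2}

{'a': 7, 'b': 122, 'c': 2}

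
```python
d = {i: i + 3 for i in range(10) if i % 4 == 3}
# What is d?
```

{3: 6, 7: 10}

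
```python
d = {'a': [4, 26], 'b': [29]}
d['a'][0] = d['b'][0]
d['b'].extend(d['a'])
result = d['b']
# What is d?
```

After line 1: d = {'a': [4, 26], 'b': [29]}
After line 2 (a[0] = b[0] = 29): d = {'a': [29, 26], 'b': [29]}
After line 3 (b.extend(a) appends [29, 26]): d = {'a': [29, 26], 'b': [29, 29, 26]}
After line 4: result = d['b'] = [29, 29, 26]

{'a': [29, 26], 'b': [29, 29, 26]}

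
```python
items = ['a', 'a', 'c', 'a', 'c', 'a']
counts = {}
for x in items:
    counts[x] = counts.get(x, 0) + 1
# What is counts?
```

Initial: counts = {}, items = ['a', 'a', 'c', 'a', 'c', 'a']
See 'a': counts = {'a': 1}
See 'a': counts = {'a': 2}
See 'c': counts = {'a': 2, 'c': 1}
See 'a': counts = {'a': 3, 'c': 1}
See 'c': counts = {'a': 3, 'c': 2}
See 'a': counts = {'a': 4, 'c': 2}

{'a': 4, 'c': 2}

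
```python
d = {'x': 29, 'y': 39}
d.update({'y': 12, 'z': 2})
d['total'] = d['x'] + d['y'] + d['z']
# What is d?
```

After line 1: d = {'x': 29, 'y': 39}
After line 2 (y overwritten, z added): d = {'x': 29, 'y': 12, 'z': 2}
After line 3 (total = 29 + 12 + 2 = 43): d = {'x': 29, 'y': 12, 'z': 2, 'total': 43}

{'x': 29, 'y': 12, 'z': 2, 'total': 43}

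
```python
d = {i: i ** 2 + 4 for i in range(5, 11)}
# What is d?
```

{5: 29, 6: 40, 7: 53, 8: 68, 9: 85, 10: 104}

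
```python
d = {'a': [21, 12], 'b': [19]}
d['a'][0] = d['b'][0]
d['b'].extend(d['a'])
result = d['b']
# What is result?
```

After line 1: d = {'a': [21, 12], 'b': [19]}
After line 2 (a[0] = b[0] = 19): d = {'a': [19, 12], 'b': [19]}
After line 3 (b.extend(a) appends [19, 12]): d = {'a': [19, 12], 'b': [19, 19, 12]}
After line 4: result = d['b'] = [19, 19, 12]

[19, 19, 12]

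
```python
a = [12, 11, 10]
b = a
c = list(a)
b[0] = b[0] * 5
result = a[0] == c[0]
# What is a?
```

After line 1: a = [12, 11, 10]
After line 2 (b = a, alias): a = [12, 11, 10], b = [12, 11, 10]
After line 3 (c = list(a) is a copy, new object): c = [12, 11, 10]
After line 4 (b[0] = 12 * 5 = 60; mutates shared a/b): a = b = [60, 11, 10], c = [12, 11, 10]
After line 5 (a[0] = 60, c[0] = 12; result = False)

[60, 11, 10]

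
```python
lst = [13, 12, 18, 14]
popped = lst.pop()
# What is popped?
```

14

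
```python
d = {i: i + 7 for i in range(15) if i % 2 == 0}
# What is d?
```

{0: 7, 2: 9, 4: 11, 6: 13, 8: 15, 10: 17, 12: 19, 14: 21}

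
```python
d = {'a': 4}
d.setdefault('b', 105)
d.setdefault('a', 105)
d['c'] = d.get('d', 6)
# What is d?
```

After line 1: d = {'a': 4}
After line 2 (setdefault adds 'b'=105): d = {'a': 4, 'b': 105}
After line 3 (setdefault 'a' no-op, already exists): d = {'a': 4, 'b': 105}
After line 4 (get('d', 6) returns default since 'd' not in d): d = {'a': 4, 'b': 105, 'c': 6}

{'a': 4, 'b': 105, 'c': 6}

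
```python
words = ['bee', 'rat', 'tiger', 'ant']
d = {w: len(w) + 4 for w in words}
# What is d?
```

{'bee': 7, 'rat': 7, 'tiger': 9, 'ant': 7}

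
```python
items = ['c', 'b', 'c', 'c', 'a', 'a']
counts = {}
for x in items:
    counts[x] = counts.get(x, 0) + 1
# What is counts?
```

Initial: counts = {}, items = ['c', 'b', 'c', 'c', 'a', 'a']
See 'c': counts = {'c': 1}
See 'b': counts = {'c': 1, 'b': 1}
See 'c': counts = {'c': 2, 'b': 1}
See 'c': counts = {'c': 3, 'b': 1}
See 'a': counts = {'c': 3, 'b': 1, 'a': 1}
See 'a': counts = {'c': 3, 'b': 1, 'a': 2}

{'c': 3, 'b': 1, 'a': 2}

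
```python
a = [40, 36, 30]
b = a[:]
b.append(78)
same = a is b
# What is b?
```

After line 1: a = [40, 36, 30]
After line 2 (b = a[:] is a shallow copy, new object): a = [40, 36, 30], b = [40, 36, 30]
After line 3 (append only mutates b): a = [40, 36, 30], b = [40, 36, 30, 78]
After line 4 (same = a is b; different objects -> False): same = False

[40, 36, 30, 78]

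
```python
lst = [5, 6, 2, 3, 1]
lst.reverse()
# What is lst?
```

[1, 3, 2, 6, 5]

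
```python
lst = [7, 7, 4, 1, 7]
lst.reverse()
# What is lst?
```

[7, 1, 4, 7, 7]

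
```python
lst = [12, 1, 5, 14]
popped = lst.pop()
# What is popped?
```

14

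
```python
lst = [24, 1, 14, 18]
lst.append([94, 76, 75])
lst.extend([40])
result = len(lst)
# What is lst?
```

After line 1: lst = [24, 1, 14, 18]
After line 2 (append adds [94, 76, 75] as single element): lst = [24, 1, 14, 18, [94, 76, 75]]
After line 3 (extend unpacks [40], adds 40): lst = [24, 1, 14, 18, [94, 76, 75], 40]
After line 4: result = len(lst) = 6

[24, 1, 14, 18, [94, 76, 75], 40]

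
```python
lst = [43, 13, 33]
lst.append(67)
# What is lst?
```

[43, 13, 33, 67]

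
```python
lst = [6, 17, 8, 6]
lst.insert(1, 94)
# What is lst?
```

[6, 94, 17, 8, 6]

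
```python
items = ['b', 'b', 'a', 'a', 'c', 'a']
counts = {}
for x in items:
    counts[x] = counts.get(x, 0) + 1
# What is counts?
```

Initial: counts = {}, items = ['b', 'b', 'a', 'a', 'c', 'a']
See 'b': counts = {'b': 1}
See 'b': counts = {'b': 2}
See 'a': counts = {'b': 2, 'a': 1}
See 'a': counts = {'b': 2, 'a': 2}
See 'c': counts = {'b': 2, 'a': 2, 'c': 1}
See 'a': counts = {'b': 2, 'a': 3, 'c': 1}

{'b': 2, 'a': 3, 'c': 1}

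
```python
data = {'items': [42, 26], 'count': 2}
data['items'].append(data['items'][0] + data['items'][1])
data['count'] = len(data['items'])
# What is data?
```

After line 1: data = {'items': [42, 26], 'count': 2}
After line 2 (append 42 + 26 = 68): data = {'items': [42, 26, 68], 'count': 2}
After line 3 (count = len(items) = 3): data = {'items': [42, 26, 68], 'count': 3}

{'items': [42, 26, 68], 'count': 3}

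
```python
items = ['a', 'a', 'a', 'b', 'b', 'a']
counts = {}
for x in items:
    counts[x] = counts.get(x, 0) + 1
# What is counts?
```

Initial: counts = {}, items = ['a', 'a', 'a', 'b', 'b', 'a']
See 'a': counts = {'a': 1}
See 'a': counts = {'a': 2}
See 'a': counts = {'a': 3}
See 'b': counts = {'a': 3, 'b': 1}
See 'b': counts = {'a': 3, 'b': 2}
See 'a': counts = {'a': 4, 'b': 2}

{'a': 4, 'b': 2}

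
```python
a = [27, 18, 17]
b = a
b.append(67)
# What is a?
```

After line 1: a = [27, 18, 17]
After line 2 (b = a is an alias, same object): a = [27, 18, 17], b = [27, 18, 17]
After line 3 (b.append mutates the shared list): a = [27, 18, 17, 67], b = [27, 18, 17, 67]

[27, 18, 17, 67]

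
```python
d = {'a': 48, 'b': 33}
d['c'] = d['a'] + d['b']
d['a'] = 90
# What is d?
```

After line 1: d = {'a': 48, 'b': 33}
After line 2 (d['c'] = 48 + 33): d = {'a': 48, 'b': 33, 'c': 81}
After line 3: d = {'a': 90, 'b': 33, 'c': 81}

{'a': 90, 'b': 33, 'c': 81}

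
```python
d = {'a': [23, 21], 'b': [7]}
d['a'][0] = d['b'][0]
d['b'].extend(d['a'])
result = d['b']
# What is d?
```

After line 1: d = {'a': [23, 21], 'b': [7]}
After line 2 (a[0] = b[0] = 7): d = {'a': [7, 21], 'b': [7]}
After line 3 (b.extend(a) appends [7, 21]): d = {'a': [7, 21], 'b': [7, 7, 21]}
After line 4: result = d['b'] = [7, 7, 21]

{'a': [7, 21], 'b': [7, 7, 21]}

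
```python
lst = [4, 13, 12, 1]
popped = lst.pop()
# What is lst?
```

[4, 13, 12]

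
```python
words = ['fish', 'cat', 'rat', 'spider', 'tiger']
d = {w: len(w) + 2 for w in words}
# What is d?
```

{'fish': 6, 'cat': 5, 'rat': 5, 'spider': 8, 'tiger': 7}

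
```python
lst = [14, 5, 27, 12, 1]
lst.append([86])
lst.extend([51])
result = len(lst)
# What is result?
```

After line 1: lst = [14, 5, 27, 12, 1]
After line 2 (append adds [86] as single element): lst = [14, 5, 27, 12, 1, [86]]
After line 3 (extend unpacks [51], adds 51): lst = [14, 5, 27, 12, 1, [86], 51]
After line 4: result = len(lst) = 7

7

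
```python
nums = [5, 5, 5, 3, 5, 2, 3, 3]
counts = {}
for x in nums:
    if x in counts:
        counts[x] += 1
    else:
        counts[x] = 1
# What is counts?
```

Initial: counts = {}, nums = [5, 5, 5, 3, 5, 2, 3, 3]
See 5: counts = {5: 1}
See 5: counts = {5: 2}
See 5: counts = {5: 3}
See 3: counts = {5: 3, 3: 1}
See 5: counts = {5: 4, 3: 1}
See 2: counts = {5: 4, 3: 1, 2: 1}
See 3: counts = {5: 4, 3: 2, 2: 1}
See 3: counts = {5: 4, 3: 3, 2: 1}

{5: 4, 3: 3, 2: 1}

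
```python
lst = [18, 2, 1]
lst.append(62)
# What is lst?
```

[18, 2, 1, 62]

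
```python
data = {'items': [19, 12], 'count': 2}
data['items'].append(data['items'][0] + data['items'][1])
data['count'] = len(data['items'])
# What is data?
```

After line 1: data = {'items': [19, 12], 'count': 2}
After line 2 (append 19 + 12 = 31): data = {'items': [19, 12, 31], 'count': 2}
After line 3 (count = len(items) = 3): data = {'items': [19, 12, 31], 'count': 3}

{'items': [19, 12, 31], 'count': 3}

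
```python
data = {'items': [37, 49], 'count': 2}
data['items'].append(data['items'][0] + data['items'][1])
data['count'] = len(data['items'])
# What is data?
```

After line 1: data = {'items': [37, 49], 'count': 2}
After line 2 (append 37 + 49 = 86): data = {'items': [37, 49, 86], 'count': 2}
After line 3 (count = len(items) = 3): data = {'items': [37, 49, 86], 'count': 3}

{'items': [37, 49, 86], 'count': 3}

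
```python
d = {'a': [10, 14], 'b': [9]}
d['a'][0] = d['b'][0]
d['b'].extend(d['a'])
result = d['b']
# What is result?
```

After line 1: d = {'a': [10, 14], 'b': [9]}
After line 2 (a[0] = b[0] = 9): d = {'a': [9, 14], 'b': [9]}
After line 3 (b.extend(a) appends [9, 14]): d = {'a': [9, 14], 'b': [9, 9, 14]}
After line 4: result = d['b'] = [9, 9, 14]

[9, 9, 14]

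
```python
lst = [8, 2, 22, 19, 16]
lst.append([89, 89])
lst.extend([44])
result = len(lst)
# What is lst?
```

After line 1: lst = [8, 2, 22, 19, 16]
After line 2 (append adds [89, 89] as single element): lst = [8, 2, 22, 19, 16, [89, 89]]
After line 3 (extend unpacks [44], adds 44): lst = [8, 2, 22, 19, 16, [89, 89], 44]
After line 4: result = len(lst) = 7

[8, 2, 22, 19, 16, [89, 89], 44]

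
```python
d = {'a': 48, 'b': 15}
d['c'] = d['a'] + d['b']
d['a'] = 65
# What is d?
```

After line 1: d = {'a': 48, 'b': 15}
After line 2 (d['c'] = 48 + 15): d = {'a': 48, 'b': 15, 'c': 63}
After line 3: d = {'a': 65, 'b': 15, 'c': 63}

{'a': 65, 'b': 15, 'c': 63}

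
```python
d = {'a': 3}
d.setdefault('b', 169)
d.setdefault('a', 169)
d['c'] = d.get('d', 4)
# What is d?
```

After line 1: d = {'a': 3}
After line 2 (setdefault adds 'b'=169): d = {'a': 3, 'b': 169}
After line 3 (setdefault 'a' no-op, already exists): d = {'a': 3, 'b': 169}
After line 4 (get('d', 4) returns default since 'd' not in d): d = {'a': 3, 'b': 169, 'c': 4}

{'a': 3, 'b': 169, 'c': 4}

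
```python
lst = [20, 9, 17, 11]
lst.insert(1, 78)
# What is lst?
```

[20, 78, 9, 17, 11]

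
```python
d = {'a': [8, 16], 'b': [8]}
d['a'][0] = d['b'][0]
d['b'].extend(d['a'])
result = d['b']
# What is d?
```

After line 1: d = {'a': [8, 16], 'b': [8]}
After line 2 (a[0] = b[0] = 8): d = {'a': [8, 16], 'b': [8]}
After line 3 (b.extend(a) appends [8, 16]): d = {'a': [8, 16], 'b': [8, 8, 16]}
After line 4: result = d['b'] = [8, 8, 16]

{'a': [8, 16], 'b': [8, 8, 16]}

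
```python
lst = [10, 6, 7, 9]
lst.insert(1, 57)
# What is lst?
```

[10, 57, 6, 7, 9]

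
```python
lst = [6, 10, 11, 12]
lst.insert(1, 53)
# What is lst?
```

[6, 53, 10, 11, 12]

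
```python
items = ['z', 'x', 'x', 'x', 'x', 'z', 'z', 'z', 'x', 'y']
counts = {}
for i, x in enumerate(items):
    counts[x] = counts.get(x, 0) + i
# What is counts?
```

Initial: counts = {}, items = ['z', 'x', 'x', 'x', 'x', 'z', 'z', 'z', 'x', 'y']
i=0, x='z': counts = {'z': 0}
i=1, x='x': counts = {'z': 0, 'x': 1}
i=2, x='x': counts = {'z': 0, 'x': 3}
i=3, x='x': counts = {'z': 0, 'x': 6}
i=4, x='x': counts = {'z': 0, 'x': 10}
i=5, x='z': counts = {'z': 5, 'x': 10}
i=6, x='z': counts = {'z': 11, 'x': 10}
i=7, x='z': counts = {'z': 18, 'x': 10}
i=8, x='x': counts = {'z': 18, 'x': 18}
i=9, x='y': counts = {'z': 18, 'x': 18, 'y': 9}

{'z': 18, 'x': 18, 'y': 9}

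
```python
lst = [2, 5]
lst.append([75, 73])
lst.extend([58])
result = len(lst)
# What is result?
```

After line 1: lst = [2, 5]
After line 2 (append adds [75, 73] as single element): lst = [2, 5, [75, 73]]
After line 3 (extend unpacks [58], adds 58): lst = [2, 5, [75, 73], 58]
After line 4: result = len(lst) = 4

4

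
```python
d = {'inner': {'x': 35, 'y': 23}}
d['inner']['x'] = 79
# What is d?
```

After line 1: d = {'inner': {'x': 35, 'y': 23}}
After line 2 (inner x overwritten): d = {'inner': {'x': 79, 'y': 23}}

{'inner': {'x': 79, 'y': 23}}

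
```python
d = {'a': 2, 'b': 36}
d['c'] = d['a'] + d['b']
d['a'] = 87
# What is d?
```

After line 1: d = {'a': 2, 'b': 36}
After line 2 (d['c'] = 2 + 36): d = {'a': 2, 'b': 36, 'c': 38}
After line 3: d = {'a': 87, 'b': 36, 'c': 38}

{'a': 87, 'b': 36, 'c': 38}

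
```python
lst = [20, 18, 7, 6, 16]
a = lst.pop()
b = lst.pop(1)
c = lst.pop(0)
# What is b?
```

After line 1: lst = [20, 18, 7, 6, 16]
After line 2 (pop() -> a = 16): lst = [20, 18, 7, 6]
After line 3 (pop(1) -> b = 18): lst = [20, 7, 6]
After line 4 (pop(0) -> c = 20): lst = [7, 6]

18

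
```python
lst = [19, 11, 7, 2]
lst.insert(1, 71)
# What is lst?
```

[19, 71, 11, 7, 2]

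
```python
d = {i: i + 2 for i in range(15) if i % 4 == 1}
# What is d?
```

{1: 3, 5: 7, 9: 11, 13: 15}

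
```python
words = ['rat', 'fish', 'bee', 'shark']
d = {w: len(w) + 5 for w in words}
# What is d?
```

{'rat': 8, 'fish': 9, 'bee': 8, 'shark': 10}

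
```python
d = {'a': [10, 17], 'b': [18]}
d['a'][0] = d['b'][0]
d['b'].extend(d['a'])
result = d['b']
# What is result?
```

After line 1: d = {'a': [10, 17], 'b': [18]}
After line 2 (a[0] = b[0] = 18): d = {'a': [18, 17], 'b': [18]}
After line 3 (b.extend(a) appends [18, 17]): d = {'a': [18, 17], 'b': [18, 18, 17]}
After line 4: result = d['b'] = [18, 18, 17]

[18, 18, 17]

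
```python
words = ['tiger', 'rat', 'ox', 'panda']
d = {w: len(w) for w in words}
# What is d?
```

{'tiger': 5, 'rat': 3, 'ox': 2, 'panda': 5}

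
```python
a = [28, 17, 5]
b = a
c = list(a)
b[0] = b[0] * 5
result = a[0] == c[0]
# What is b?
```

After line 1: a = [28, 17, 5]
After line 2 (b = a, alias): a = [28, 17, 5], b = [28, 17, 5]
After line 3 (c = list(a) is a copy, new object): c = [28, 17, 5]
After line 4 (b[0] = 28 * 5 = 140; mutates shared a/b): a = b = [140, 17, 5], c = [28, 17, 5]
After line 5 (a[0] = 140, c[0] = 28; result = False)

[140, 17, 5]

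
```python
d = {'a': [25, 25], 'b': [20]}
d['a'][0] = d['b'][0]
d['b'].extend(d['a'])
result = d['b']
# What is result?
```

After line 1: d = {'a': [25, 25], 'b': [20]}
After line 2 (a[0] = b[0] = 20): d = {'a': [20, 25], 'b': [20]}
After line 3 (b.extend(a) appends [20, 25]): d = {'a': [20, 25], 'b': [20, 20, 25]}
After line 4: result = d['b'] = [20, 20, 25]

[20, 20, 25]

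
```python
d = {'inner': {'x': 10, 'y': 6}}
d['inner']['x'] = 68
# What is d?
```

After line 1: d = {'inner': {'x': 10, 'y': 6}}
After line 2 (inner x overwritten): d = {'inner': {'x': 68, 'y': 6}}

{'inner': {'x': 68, 'y': 6}}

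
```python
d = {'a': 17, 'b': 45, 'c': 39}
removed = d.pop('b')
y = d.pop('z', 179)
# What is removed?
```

After line 1: d = {'a': 17, 'b': 45, 'c': 39}
After line 2 (pop 'b' returns 45): d = {'a': 17, 'c': 39}, removed = 45
After line 3 (pop 'z' missing, returns default 179): d = {'a': 17, 'c': 39}, y = 179

45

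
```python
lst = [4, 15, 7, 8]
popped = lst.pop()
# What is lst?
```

[4, 15, 7]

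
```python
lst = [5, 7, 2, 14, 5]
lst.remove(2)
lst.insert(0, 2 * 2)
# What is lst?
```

After line 1: lst = [5, 7, 2, 14, 5]
After line 2 (remove first 2): lst = [5, 7, 14, 5]
After line 3 (insert 4 at index 0): lst = [4, 5, 7, 14, 5]

[4, 5, 7, 14, 5]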